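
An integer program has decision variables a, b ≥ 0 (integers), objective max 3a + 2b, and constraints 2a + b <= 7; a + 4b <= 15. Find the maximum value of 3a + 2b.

12

The continuous relaxation peaks at (1.86, 3.29) with value 12.14; rounding to a feasible lattice point costs some objective.
(a,b)=(2,3): 2·2+1·3=7≤7, 1·2+4·3=14≤15, objective 12.
(a,b)=(2,2): 2·2+1·2=6≤7, 1·2+4·2=10≤15, objective 10.
(a,b)=(1,3): 2·1+1·3=5≤7, 1·1+4·3=13≤15, objective 9.
No feasible integer point exceeds 12.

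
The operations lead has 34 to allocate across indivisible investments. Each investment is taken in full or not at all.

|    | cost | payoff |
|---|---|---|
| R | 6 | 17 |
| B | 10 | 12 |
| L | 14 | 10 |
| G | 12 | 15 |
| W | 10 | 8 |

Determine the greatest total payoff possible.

Treat it as a binary knapsack problem.
Allowing fractional choices, the relaxed optimum would be about 48.8, but investments are indivisible.
R + G + W: cost 6 + 12 + 10 = 28 ≤ 34, payoff 17 + 15 + 8 = 40.
R + B + G: cost 6 + 10 + 12 = 28 ≤ 34, payoff 17 + 12 + 15 = 44.
R + L + G: cost 6 + 14 + 12 = 32 ≤ 34, payoff 17 + 10 + 15 = 42.
Best is R, B, and G with total payoff 44.

44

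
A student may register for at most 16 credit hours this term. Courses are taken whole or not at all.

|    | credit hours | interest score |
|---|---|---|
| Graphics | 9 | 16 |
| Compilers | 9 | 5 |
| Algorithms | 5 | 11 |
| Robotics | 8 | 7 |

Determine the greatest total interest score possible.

Allowing fractional choices, the relaxed optimum would be about 28.8, but courses are indivisible.
Graphics + Algorithms: credit hours 9 + 5 = 14 ≤ 16, interest score 16 + 11 = 27.
Algorithms + Robotics: credit hours 5 + 8 = 13 ≤ 16, interest score 11 + 7 = 18.
Graphics: credit hours 9 ≤ 16, interest score 16.
Best is Graphics and Algorithms with total interest score 27.

27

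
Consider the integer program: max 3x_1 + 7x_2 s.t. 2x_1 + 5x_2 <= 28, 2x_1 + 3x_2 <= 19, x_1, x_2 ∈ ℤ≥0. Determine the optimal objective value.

Relaxing integrality, the LP optimum is 39.75 at (x_1,x_2) = (2.75, 4.5), which is not an integer point.
(x_1,x_2)=(1,5): 2·1+5·5=27≤28, 2·1+3·5=17≤19, objective 38.
(x_1,x_2)=(3,4): 2·3+5·4=26≤28, 2·3+3·4=18≤19, objective 37.
The best lattice point is (1,5), giving 38.

38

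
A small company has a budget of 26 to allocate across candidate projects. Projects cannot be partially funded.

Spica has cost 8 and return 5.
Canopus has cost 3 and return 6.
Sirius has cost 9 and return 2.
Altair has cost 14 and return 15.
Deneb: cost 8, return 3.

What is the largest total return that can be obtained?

Canopus + Altair + Deneb: cost 3 + 14 + 8 = 25 ≤ 26, return 6 + 15 + 3 = 24.
Canopus + Sirius + Altair: cost 3 + 9 + 14 = 26 ≤ 26, return 6 + 2 + 15 = 23.
Spica + Canopus + Altair: cost 8 + 3 + 14 = 25 ≤ 26, return 5 + 6 + 15 = 26.
Best is Spica, Canopus, and Altair with total return 26.

26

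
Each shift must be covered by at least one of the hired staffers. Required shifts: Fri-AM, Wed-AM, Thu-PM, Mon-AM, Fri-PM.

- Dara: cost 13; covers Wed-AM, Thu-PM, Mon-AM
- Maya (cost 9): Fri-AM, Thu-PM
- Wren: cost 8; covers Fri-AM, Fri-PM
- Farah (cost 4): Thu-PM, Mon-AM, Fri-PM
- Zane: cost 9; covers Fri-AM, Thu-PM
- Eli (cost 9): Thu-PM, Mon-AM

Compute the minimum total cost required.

This is a weighted set-cover instance.
The greedy cost-per-new-shift heuristic would pick Farah, Wren, and Dara for 25, but a cheaper cover exists.
Choose Dara and Wren: together they cover Fri-AM, Wed-AM, Thu-PM, Mon-AM, Fri-PM — every shift.
Total cost: 13 + 8 = 21.
No cover costs less than 21.

21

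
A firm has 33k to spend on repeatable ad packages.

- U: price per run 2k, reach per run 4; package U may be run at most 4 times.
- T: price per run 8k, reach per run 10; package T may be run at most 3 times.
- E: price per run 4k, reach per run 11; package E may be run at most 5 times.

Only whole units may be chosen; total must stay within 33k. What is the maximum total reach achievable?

73

Take 2×U, 1×T, and 5×E: price 32 ≤ 33, reach 2·4 + 1·10 + 5·11 = 73.
E has the best ratio (11/4) and is taken to its limit of 5; remaining capacity is filled optimally with the others.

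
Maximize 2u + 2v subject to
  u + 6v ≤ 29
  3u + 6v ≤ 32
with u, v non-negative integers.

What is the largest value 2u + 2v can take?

20

Relaxing integrality, the LP optimum is 21.33 at (u,v) = (10.7, 0), which is not an integer point.
(u,v)=(10,0): 1·10+6·0=10≤29, 3·10+6·0=30≤32, objective 20.
(u,v)=(9,0): 1·9+6·0=9≤29, 3·9+6·0=27≤32, objective 18.
Maximum is 20 at (u,v)=(10,0).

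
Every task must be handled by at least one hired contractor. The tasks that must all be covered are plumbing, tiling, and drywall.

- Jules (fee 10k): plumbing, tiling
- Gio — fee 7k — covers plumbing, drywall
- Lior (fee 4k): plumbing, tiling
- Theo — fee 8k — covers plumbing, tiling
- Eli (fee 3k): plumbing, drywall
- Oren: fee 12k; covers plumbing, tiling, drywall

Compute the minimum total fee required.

Choose Lior and Eli: together they cover plumbing, tiling, drywall — every task.
Total fee: 4 + 3 = 7.
No cover costs less than 7.

7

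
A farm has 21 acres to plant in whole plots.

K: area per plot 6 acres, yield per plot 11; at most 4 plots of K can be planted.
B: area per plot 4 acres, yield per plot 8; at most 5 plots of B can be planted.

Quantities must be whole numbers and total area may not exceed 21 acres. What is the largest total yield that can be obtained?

2×K and 2×B: area 20 ≤ 21, yield 2·11 + 2·8 = 38.
5×B: area 20 ≤ 21, yield 5·8 = 40.
Best is 40.

40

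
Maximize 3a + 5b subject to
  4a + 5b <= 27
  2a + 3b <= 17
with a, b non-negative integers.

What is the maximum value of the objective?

25

(a,b)=(0,5): 4·0+5·5=25≤27, 2·0+3·5=15≤17, objective 25.
(a,b)=(1,4): 4·1+5·4=24≤27, 2·1+3·4=14≤17, objective 23.
(a,b)=(0,4): 4·0+5·4=20≤27, 2·0+3·4=12≤17, objective 20.
No feasible integer point exceeds 25.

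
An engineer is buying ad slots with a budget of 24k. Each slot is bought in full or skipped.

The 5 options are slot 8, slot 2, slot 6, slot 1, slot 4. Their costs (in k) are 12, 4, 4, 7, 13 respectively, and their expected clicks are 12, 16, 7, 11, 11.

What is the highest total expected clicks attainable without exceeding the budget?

39

slot 8 + slot 2 + slot 1: cost 12 + 4 + 7 = 23 ≤ 24, expected clicks 12 + 16 + 11 = 39.
slot 2 + slot 1 + slot 4: cost 4 + 7 + 13 = 24 ≤ 24, expected clicks 16 + 11 + 11 = 38.
Best is slot 8, slot 2, and slot 1 with total expected clicks 39.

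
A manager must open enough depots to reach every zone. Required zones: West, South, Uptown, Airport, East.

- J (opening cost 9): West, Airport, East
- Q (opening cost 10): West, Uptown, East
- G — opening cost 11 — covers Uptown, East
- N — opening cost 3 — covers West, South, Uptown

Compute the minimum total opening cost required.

Choose J and N: together they cover West, South, Uptown, Airport, East — every zone.
Total opening cost: 9 + 3 = 12.
No cover costs less than 12.

12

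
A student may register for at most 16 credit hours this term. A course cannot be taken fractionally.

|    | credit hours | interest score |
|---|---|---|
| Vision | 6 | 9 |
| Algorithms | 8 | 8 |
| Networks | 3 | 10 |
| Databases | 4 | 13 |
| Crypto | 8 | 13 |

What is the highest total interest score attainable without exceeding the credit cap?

36

This is an integer program with binary decision variables.
Allowing fractional choices, the relaxed optimum would be about 37.5, but courses are indivisible.
Networks + Databases + Crypto: credit hours 3 + 4 + 8 = 15 ≤ 16, interest score 10 + 13 + 13 = 36.
Vision + Networks + Databases: credit hours 6 + 3 + 4 = 13 ≤ 16, interest score 9 + 10 + 13 = 32.
Best is Networks, Databases, and Crypto with total interest score 36.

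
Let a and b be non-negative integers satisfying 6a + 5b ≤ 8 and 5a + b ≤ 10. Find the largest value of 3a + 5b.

(a,b)=(0,1): 6·0+5·1=5≤8, 5·0+1·1=1≤10, objective 5.
(a,b)=(1,0): 6·1+5·0=6≤8, 5·1+1·0=5≤10, objective 3.
(a,b)=(0,0): 6·0+5·0=0≤8, 5·0+1·0=0≤10, objective 0.
Maximum is 5 at (a,b)=(0,1).

5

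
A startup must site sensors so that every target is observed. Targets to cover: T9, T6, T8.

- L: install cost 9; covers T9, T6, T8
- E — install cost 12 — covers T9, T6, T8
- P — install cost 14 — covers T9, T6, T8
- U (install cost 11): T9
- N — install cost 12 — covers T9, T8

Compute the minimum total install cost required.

L alone covers T9, T6, T8 — every target.
Total install cost: 9.
No cover costs less than 9.

9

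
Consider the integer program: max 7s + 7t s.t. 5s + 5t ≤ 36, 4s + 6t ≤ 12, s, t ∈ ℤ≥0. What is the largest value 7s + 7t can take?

(s,t)=(3,0) is feasible, giving 21.
(s,t)=(2,0) is feasible, giving 14.
The best lattice point is (3,0), giving 21.

21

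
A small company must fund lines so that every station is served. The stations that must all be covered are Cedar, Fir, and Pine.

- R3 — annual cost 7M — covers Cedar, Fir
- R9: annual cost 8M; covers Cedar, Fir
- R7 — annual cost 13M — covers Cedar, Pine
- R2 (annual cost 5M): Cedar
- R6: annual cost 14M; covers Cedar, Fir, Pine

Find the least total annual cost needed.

The greedy cost-per-new-station heuristic would pick R3 and R7 for 20, but a cheaper cover exists.
R6 alone covers Cedar, Fir, Pine — every station.
Total annual cost: 14.
No cover costs less than 14.

14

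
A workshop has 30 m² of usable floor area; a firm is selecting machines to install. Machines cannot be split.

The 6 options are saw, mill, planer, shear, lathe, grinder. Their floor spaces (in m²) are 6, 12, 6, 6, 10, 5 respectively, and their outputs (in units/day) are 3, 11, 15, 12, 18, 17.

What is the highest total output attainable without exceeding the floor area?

Allowing fractional choices, the relaxed optimum would be about 64.8, but machines are indivisible.
mill + planer + shear + grinder: floor space 12 + 6 + 6 + 5 = 29 ≤ 30, output 11 + 15 + 12 + 17 = 55.
planer + shear + lathe + grinder: floor space 6 + 6 + 10 + 5 = 27 ≤ 30, output 15 + 12 + 18 + 17 = 62.
Best is planer, shear, lathe, and grinder with total output 62.

62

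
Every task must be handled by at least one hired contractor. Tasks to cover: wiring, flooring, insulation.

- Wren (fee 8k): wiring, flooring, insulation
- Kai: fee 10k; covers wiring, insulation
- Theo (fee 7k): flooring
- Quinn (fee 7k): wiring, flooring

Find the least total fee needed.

This is a weighted set-cover instance.
Wren alone covers wiring, flooring, insulation — every task.
Total fee: 8.

8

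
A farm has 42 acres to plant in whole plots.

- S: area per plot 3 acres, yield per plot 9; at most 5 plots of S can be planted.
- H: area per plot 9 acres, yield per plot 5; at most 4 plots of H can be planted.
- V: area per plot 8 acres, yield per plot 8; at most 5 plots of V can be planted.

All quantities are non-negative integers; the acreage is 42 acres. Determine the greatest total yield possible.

69

This is a bounded integer knapsack.
5×S, 1×H, and 2×V: area 40 ≤ 42, yield 5·9 + 1·5 + 2·8 = 66.
5×S and 3×V: area 39 ≤ 42, yield 5·9 + 3·8 = 69.
Best is 69.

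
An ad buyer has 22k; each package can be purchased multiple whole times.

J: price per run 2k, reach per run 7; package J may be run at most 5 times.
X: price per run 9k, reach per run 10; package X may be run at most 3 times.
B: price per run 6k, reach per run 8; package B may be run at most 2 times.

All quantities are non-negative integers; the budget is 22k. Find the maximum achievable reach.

51

5×J and 1×X: price 19 ≤ 22, reach 5·7 + 1·10 = 45.
5×J and 2×B: price 22 ≤ 22, reach 5·7 + 2·8 = 51.
Best is 51.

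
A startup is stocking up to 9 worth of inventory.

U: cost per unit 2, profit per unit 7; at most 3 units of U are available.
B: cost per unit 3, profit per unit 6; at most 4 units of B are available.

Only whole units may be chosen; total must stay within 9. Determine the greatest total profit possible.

3×U: cost 6 ≤ 9, profit 3·7 = 21.
3×U and 1×B: cost 9 ≤ 9, profit 3·7 + 1·6 = 27.
Best is 27.

27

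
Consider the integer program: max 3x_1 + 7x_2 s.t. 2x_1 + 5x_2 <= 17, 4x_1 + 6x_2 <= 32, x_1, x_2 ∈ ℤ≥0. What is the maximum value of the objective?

25

(x_1,x_2)=(6,1) is feasible, giving 25.
(x_1,x_2)=(8,0) is feasible, giving 24.
Maximum is 25 at (x_1,x_2)=(6,1).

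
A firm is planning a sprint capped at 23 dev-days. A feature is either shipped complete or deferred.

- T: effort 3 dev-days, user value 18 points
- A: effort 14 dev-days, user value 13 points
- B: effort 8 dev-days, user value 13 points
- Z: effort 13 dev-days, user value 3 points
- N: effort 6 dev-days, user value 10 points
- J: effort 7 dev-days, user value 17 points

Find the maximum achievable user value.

Allowing fractional choices, the relaxed optimum would be about 56.4, but features are indivisible.
T + B + J: effort 3 + 8 + 7 = 18 ≤ 23, user value 18 + 13 + 17 = 48.
T + N + J: effort 3 + 6 + 7 = 16 ≤ 23, user value 18 + 10 + 17 = 45.
Best is T, B, and J with total user value 48.

48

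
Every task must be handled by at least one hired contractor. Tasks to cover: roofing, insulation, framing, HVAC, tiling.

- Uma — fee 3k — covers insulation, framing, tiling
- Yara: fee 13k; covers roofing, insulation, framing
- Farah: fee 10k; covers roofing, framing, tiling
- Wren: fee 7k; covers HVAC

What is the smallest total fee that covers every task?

Choose Uma, Farah, and Wren: together they cover roofing, insulation, framing, HVAC, tiling — every task.
Total fee: 3 + 10 + 7 = 20.
No cover costs less than 20.

20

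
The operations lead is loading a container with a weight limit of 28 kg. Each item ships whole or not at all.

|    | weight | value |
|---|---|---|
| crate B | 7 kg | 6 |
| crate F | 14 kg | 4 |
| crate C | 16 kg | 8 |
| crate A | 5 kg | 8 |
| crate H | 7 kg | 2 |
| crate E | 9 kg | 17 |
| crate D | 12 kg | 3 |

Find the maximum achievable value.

33

crate B + crate A + crate H + crate E: weight 7 + 5 + 7 + 9 = 28 ≤ 28, value 6 + 8 + 2 + 17 = 33.
crate B + crate A + crate E: weight 7 + 5 + 9 = 21 ≤ 28, value 6 + 8 + 17 = 31.
Best is crate B, crate A, crate H, and crate E with total value 33.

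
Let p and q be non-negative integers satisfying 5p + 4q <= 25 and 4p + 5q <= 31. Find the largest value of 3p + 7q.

42

Relaxing integrality, the LP optimum is 43.40 at (p,q) = (0, 6.2), which is not an integer point.
(p,q)=(0,6): 5·0+4·6=24≤25, 4·0+5·6=30≤31, objective 42.
(p,q)=(1,5): 5·1+4·5=25≤25, 4·1+5·5=29≤31, objective 38.
(p,q)=(0,5): 5·0+4·5=20≤25, 4·0+5·5=25≤31, objective 35.
No feasible integer point exceeds 42.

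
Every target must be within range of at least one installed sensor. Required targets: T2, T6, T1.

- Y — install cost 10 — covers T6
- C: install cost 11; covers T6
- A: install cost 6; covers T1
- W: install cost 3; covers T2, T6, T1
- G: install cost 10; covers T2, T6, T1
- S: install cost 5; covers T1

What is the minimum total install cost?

W alone covers T2, T6, T1 — every target.
Total install cost: 3.
No cover costs less than 3.

3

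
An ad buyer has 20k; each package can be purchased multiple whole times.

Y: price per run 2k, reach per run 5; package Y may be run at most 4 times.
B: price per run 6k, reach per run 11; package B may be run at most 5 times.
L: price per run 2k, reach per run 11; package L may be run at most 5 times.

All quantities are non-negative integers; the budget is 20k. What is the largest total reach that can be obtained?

Take 2×Y, 1×B, and 5×L: price 20 ≤ 20, reach 2·5 + 1·11 + 5·11 = 76.
L has the best ratio (11/2) and is taken to its limit of 5; remaining capacity is filled optimally with the others.

76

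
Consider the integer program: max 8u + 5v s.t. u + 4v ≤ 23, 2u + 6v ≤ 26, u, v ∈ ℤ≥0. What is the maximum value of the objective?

104

(u,v)=(13,0): 1·13+4·0=13≤23, 2·13+6·0=26≤26, objective 104.
(u,v)=(12,0): 1·12+4·0=12≤23, 2·12+6·0=24≤26, objective 96.
No feasible integer point exceeds 104.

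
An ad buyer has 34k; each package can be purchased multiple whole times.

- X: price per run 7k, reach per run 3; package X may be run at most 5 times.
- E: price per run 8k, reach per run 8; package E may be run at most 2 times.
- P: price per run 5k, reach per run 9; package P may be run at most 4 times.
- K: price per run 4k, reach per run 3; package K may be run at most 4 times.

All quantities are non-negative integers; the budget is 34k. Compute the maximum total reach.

This is a bounded integer knapsack.
1×E, 4×P, and 1×K: price 32 ≤ 34, reach 1·8 + 4·9 + 1·3 = 47.
4×P and 3×K: price 32 ≤ 34, reach 4·9 + 3·3 = 45.
Best is 47.

47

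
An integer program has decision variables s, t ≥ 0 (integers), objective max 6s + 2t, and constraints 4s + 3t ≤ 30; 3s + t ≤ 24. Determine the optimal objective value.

42

Relaxing integrality, the LP optimum is 45.00 at (s,t) = (7.5, 0), which is not an integer point.
(s,t)=(7,0) is feasible, giving 42.
(s,t)=(6,1) is feasible, giving 38.
(s,t)=(6,0) is feasible, giving 36.
No feasible integer point exceeds 42.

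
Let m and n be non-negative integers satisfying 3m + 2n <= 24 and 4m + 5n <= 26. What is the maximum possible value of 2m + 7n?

(m,n)=(0,5) is feasible, giving 35.
(m,n)=(1,4) is feasible, giving 30.
(m,n)=(0,4) is feasible, giving 28.
No feasible integer point exceeds 35.

35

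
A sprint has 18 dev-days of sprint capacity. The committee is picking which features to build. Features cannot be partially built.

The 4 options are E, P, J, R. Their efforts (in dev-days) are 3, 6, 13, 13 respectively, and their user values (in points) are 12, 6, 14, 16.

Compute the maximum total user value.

28

E + R: effort 3 + 13 = 16 ≤ 18, user value 12 + 16 = 28.
E + J: effort 3 + 13 = 16 ≤ 18, user value 12 + 14 = 26.
Best is E and R with total user value 28.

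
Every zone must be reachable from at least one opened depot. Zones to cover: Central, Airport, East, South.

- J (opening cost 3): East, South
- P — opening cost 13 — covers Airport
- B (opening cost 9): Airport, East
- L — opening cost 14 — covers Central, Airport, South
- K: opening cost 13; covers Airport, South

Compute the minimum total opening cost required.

Choose J and L: together they cover Central, Airport, East, South — every zone.
Total opening cost: 3 + 14 = 17.
No cover costs less than 17.

17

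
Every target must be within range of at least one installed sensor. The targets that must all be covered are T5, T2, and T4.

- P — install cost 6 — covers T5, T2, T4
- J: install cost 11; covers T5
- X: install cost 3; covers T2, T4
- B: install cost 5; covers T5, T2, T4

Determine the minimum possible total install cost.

5

The greedy cost-per-new-target heuristic would pick X and B for 8, but a cheaper cover exists.
B alone covers T5, T2, T4 — every target.
Total install cost: 5.
No cover costs less than 5.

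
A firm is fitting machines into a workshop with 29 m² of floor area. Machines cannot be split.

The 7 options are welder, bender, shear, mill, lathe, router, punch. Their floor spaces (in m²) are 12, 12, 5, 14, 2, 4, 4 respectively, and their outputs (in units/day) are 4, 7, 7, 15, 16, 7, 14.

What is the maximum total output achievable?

59

shear + mill + lathe + punch: floor space 5 + 14 + 2 + 4 = 25 ≤ 29, output 7 + 15 + 16 + 14 = 52.
shear + mill + lathe + router + punch: floor space 5 + 14 + 2 + 4 + 4 = 29 ≤ 29, output 7 + 15 + 16 + 7 + 14 = 59.
mill + lathe + router + punch: floor space 14 + 2 + 4 + 4 = 24 ≤ 29, output 15 + 16 + 7 + 14 = 52.
Best is shear, mill, lathe, router, and punch with total output 59.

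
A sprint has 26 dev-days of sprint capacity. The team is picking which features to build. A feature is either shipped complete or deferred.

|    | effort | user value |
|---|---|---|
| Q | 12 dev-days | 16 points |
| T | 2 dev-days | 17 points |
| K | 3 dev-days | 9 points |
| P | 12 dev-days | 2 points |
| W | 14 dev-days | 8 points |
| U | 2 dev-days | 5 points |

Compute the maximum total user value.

47

Take Q, T, K, and U: effort 12 + 2 + 3 + 2 = 19 ≤ 26, user value 16 + 17 + 9 + 5 = 47.
No other feasible combination does better.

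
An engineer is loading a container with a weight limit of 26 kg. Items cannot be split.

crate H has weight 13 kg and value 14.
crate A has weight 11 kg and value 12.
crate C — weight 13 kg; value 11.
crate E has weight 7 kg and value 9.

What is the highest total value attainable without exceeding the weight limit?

Take crate H and crate A: weight 13 + 11 = 24 ≤ 26, value 14 + 12 = 26.
No other feasible combination does better.

26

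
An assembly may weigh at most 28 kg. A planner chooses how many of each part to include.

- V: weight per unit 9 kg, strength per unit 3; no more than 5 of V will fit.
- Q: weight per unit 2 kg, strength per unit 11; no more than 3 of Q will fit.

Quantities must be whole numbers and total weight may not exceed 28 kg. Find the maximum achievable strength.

39

Q has the best ratio (11/2); taking only Q gives at most 3×11 = 33 (stopped by the supply cap of 3).
Mixing does better — 2×V and 3×Q: weight 24 ≤ 28, strength 2·3 + 3·11 = 39.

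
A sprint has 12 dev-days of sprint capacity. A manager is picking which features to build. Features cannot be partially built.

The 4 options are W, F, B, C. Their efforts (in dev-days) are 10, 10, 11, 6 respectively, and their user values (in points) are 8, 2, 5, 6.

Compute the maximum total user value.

Take W: effort 10 ≤ 12, user value 8.
No other feasible combination does better.

8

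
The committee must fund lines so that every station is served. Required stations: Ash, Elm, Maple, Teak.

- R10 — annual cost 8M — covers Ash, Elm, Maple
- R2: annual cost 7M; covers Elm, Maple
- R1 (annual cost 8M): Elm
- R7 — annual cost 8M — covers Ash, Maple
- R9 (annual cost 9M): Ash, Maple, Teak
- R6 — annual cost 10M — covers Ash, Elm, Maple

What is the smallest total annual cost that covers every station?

Choose R2 and R9: together they cover Ash, Elm, Maple, Teak — every station.
Total annual cost: 7 + 9 = 16.

16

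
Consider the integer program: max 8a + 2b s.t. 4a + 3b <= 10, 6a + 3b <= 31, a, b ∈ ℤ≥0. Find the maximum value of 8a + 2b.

16

The continuous relaxation peaks at (2.5, 0) with value 20.00; rounding to a feasible lattice point costs some objective.
(a,b)=(2,0): 4·2+3·0=8≤10, 6·2+3·0=12≤31, objective 16.
(a,b)=(1,1): 4·1+3·1=7≤10, 6·1+3·1=9≤31, objective 10.
(a,b)=(1,0): 4·1+3·0=4≤10, 6·1+3·0=6≤31, objective 8.
The best lattice point is (2,0), giving 16.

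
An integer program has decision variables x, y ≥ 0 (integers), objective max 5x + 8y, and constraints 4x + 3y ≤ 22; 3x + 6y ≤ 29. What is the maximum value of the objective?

(x,y)=(3,3) is feasible, giving 39.
(x,y)=(4,2) is feasible, giving 36.
The best lattice point is (3,3), giving 39.

39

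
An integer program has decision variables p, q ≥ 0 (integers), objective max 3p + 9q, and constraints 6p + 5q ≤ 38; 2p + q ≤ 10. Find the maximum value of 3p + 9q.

(p,q)=(0,7): 6·0+5·7=35≤38, 2·0+1·7=7≤10, objective 63.
(p,q)=(1,6): 6·1+5·6=36≤38, 2·1+1·6=8≤10, objective 57.
No feasible integer point exceeds 63.

63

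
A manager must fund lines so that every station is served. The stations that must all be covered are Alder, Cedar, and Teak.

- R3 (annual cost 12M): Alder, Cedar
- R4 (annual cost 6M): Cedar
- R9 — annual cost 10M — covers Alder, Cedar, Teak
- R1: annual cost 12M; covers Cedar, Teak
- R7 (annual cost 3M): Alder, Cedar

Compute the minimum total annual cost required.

10

The greedy cost-per-new-station heuristic would pick R7 and R9 for 13, but a cheaper cover exists.
R9 alone covers Alder, Cedar, Teak — every station.
Total annual cost: 10.
No cover costs less than 10.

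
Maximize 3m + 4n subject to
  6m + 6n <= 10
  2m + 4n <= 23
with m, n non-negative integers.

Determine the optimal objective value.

(m,n)=(0,1): 6·0+6·1=6≤10, 2·0+4·1=4≤23, objective 4.
(m,n)=(1,0): 6·1+6·0=6≤10, 2·1+4·0=2≤23, objective 3.
(m,n)=(0,0): 6·0+6·0=0≤10, 2·0+4·0=0≤23, objective 0.
Maximum is 4 at (m,n)=(0,1).

4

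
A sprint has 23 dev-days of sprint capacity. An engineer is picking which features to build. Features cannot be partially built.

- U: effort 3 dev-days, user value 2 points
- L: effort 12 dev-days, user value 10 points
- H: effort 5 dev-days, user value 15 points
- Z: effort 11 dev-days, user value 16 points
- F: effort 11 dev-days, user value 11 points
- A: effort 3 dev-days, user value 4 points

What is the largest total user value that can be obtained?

Allowing fractional choices, the relaxed optimum would be about 39.0, but features are indivisible.
H + Z + A: effort 5 + 11 + 3 = 19 ≤ 23, user value 15 + 16 + 4 = 35.
U + H + Z + A: effort 3 + 5 + 11 + 3 = 22 ≤ 23, user value 2 + 15 + 16 + 4 = 37.
U + H + Z: effort 3 + 5 + 11 = 19 ≤ 23, user value 2 + 15 + 16 = 33.
Best is U, H, Z, and A with total user value 37.

37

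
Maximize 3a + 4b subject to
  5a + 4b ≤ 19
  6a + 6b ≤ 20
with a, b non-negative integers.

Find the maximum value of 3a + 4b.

12

(a,b)=(0,3) is feasible, giving 12.
(a,b)=(1,2) is feasible, giving 11.
(a,b)=(0,2) is feasible, giving 8.
No feasible integer point exceeds 12.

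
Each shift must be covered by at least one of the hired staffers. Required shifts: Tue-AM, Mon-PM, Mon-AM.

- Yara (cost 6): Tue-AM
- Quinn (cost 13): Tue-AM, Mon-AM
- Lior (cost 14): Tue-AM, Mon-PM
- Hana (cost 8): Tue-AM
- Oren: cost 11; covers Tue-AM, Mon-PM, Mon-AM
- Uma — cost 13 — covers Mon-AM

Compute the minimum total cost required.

Oren alone covers Tue-AM, Mon-PM, Mon-AM — every shift.
Total cost: 11.

11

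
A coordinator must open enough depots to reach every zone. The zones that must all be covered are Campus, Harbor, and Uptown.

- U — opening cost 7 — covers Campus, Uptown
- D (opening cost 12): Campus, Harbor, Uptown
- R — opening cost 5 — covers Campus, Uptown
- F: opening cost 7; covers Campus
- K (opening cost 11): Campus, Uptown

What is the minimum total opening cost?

12

The greedy cost-per-new-zone heuristic would pick R and D for 17, but a cheaper cover exists.
D alone covers Campus, Harbor, Uptown — every zone.
Total opening cost: 12.
No cover costs less than 12.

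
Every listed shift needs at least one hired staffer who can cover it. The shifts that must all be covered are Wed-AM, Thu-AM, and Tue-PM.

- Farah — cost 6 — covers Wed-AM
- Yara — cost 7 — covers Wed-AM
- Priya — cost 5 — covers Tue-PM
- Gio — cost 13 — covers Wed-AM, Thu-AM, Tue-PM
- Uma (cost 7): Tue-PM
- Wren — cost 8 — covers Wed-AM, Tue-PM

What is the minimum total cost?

This is an integer covering problem.
The greedy cost-per-new-shift heuristic would pick Wren and Gio for 21, but a cheaper cover exists.
Gio alone covers Wed-AM, Thu-AM, Tue-PM — every shift.
Total cost: 13.
No cover costs less than 13.

13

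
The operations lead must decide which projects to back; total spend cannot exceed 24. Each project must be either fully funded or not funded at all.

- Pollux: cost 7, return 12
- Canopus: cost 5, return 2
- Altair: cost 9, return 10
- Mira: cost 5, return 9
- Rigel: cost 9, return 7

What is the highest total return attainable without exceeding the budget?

This is a 0-1 knapsack instance.
Take Pollux, Altair, and Mira: cost 7 + 9 + 5 = 21 ≤ 24, return 12 + 10 + 9 = 31.
No other feasible combination does better.

31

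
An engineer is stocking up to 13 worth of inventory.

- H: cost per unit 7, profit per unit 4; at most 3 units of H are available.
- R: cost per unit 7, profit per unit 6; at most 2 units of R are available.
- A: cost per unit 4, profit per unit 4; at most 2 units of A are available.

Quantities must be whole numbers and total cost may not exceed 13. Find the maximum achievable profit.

This is a bounded integer knapsack.
2×A: cost 8 ≤ 13, profit 2·4 = 8.
1×R and 1×A: cost 11 ≤ 13, profit 1·6 + 1·4 = 10.
Best is 10.

10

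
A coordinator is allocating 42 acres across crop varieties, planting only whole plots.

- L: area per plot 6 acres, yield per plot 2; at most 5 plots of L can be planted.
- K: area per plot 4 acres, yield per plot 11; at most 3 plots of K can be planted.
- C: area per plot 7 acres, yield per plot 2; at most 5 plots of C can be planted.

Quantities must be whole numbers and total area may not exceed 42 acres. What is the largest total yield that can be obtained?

43

Take 5×L and 3×K: area 42 ≤ 42, yield 5·2 + 3·11 = 43.
K has the best ratio (11/4) and is taken to its limit of 3; remaining capacity is filled optimally with the others.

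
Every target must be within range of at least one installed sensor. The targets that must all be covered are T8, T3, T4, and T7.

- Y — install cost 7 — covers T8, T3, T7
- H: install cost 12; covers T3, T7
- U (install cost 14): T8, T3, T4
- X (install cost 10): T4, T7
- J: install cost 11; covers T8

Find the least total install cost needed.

Choose Y and X: together they cover T8, T3, T4, T7 — every target.
Total install cost: 7 + 10 = 17.
No cover costs less than 17.

17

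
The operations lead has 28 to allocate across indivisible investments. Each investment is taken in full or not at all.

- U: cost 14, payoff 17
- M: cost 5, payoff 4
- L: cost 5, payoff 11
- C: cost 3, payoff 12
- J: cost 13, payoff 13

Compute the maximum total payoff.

44

Allowing fractional choices, the relaxed optimum would be about 46.0, but investments are indivisible.
U + L + C: cost 14 + 5 + 3 = 22 ≤ 28, payoff 17 + 11 + 12 = 40.
M + L + C + J: cost 5 + 5 + 3 + 13 = 26 ≤ 28, payoff 4 + 11 + 12 + 13 = 40.
U + M + L + C: cost 14 + 5 + 5 + 3 = 27 ≤ 28, payoff 17 + 4 + 11 + 12 = 44.
Best is U, M, L, and C with total payoff 44.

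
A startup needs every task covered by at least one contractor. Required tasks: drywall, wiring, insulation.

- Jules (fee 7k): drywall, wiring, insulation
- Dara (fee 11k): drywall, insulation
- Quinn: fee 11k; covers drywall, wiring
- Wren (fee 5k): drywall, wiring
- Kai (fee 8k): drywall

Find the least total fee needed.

Jules alone covers drywall, wiring, insulation — every task.
Total fee: 7.
No cover costs less than 7.

7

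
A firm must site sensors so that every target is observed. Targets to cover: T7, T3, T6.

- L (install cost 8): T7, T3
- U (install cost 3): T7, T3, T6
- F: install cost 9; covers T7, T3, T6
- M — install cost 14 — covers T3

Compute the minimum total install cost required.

U alone covers T7, T3, T6 — every target.
Total install cost: 3.
No cover costs less than 3.

3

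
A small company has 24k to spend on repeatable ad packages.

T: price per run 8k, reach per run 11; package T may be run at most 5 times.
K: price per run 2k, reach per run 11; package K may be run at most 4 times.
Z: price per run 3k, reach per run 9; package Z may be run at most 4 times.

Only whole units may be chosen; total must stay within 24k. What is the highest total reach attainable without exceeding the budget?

80

K has the best ratio (11/2); taking only K gives at most 4×11 = 44 (stopped by the supply cap of 4).
Mixing does better — 4×K and 4×Z: price 20 ≤ 24, reach 4·11 + 4·9 = 80.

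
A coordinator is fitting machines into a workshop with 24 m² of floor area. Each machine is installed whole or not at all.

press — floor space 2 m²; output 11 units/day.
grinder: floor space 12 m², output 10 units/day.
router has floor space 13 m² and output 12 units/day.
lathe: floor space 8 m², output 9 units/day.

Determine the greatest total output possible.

32

press + router + lathe: floor space 2 + 13 + 8 = 23 ≤ 24, output 11 + 12 + 9 = 32.
press + router: floor space 2 + 13 = 15 ≤ 24, output 11 + 12 = 23.
press + grinder + lathe: floor space 2 + 12 + 8 = 22 ≤ 24, output 11 + 10 + 9 = 30.
Best is press, router, and lathe with total output 32.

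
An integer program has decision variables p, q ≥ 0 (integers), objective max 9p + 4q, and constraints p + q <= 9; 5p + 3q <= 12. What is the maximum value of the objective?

Relaxing integrality, the LP optimum is 21.60 at (p,q) = (2.4, 0), which is not an integer point.
(p,q)=(2,0): 1·2+1·0=2≤9, 5·2+3·0=10≤12, objective 18.
(p,q)=(1,1): 1·1+1·1=2≤9, 5·1+3·1=8≤12, objective 13.
(p,q)=(1,0): 1·1+1·0=1≤9, 5·1+3·0=5≤12, objective 9.
No feasible integer point exceeds 18.

18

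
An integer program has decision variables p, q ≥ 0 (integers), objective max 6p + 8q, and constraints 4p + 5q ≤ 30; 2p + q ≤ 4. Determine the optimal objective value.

(p,q)=(0,4): 4·0+5·4=20≤30, 2·0+1·4=4≤4, objective 32.
(p,q)=(0,3): 4·0+5·3=15≤30, 2·0+1·3=3≤4, objective 24.
No feasible integer point exceeds 32.

32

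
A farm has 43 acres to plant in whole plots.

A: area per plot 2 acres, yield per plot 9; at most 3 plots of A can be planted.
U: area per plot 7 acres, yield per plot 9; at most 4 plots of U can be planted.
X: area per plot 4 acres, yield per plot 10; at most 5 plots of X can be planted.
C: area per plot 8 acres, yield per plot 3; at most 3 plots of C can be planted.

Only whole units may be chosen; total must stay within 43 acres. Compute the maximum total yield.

95

Take 3×A, 2×U, and 5×X: area 40 ≤ 43, yield 3·9 + 2·9 + 5·10 = 95.
A has the best ratio (9/2) and is taken to its limit of 3; remaining capacity is filled optimally with the others.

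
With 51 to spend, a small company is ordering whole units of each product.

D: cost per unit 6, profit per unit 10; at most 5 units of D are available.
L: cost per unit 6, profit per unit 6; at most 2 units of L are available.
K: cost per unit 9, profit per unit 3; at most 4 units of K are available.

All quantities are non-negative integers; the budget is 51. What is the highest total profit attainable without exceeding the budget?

65

This is a bounded integer knapsack.
D has the best ratio (10/6); taking only D gives at most 5×10 = 50 (stopped by the supply cap of 5).
Mixing does better — 5×D, 2×L, and 1×K: cost 51 ≤ 51, profit 5·10 + 2·6 + 1·3 = 65.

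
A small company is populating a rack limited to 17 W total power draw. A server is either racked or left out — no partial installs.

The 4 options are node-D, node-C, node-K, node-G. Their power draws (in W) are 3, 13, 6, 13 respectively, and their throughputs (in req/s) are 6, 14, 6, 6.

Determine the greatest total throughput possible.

20

Allowing fractional choices, the relaxed optimum would be about 21.0, but servers are indivisible.
node-D + node-C: power draw 3 + 13 = 16 ≤ 17, throughput 6 + 14 = 20.
node-C: power draw 13 ≤ 17, throughput 14.
Best is node-D and node-C with total throughput 20.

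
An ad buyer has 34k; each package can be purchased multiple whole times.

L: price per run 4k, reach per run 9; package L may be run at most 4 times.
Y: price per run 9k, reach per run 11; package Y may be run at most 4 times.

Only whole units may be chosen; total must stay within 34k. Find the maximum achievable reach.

58

L has the best ratio (9/4); taking only L gives at most 4×9 = 36 (stopped by the supply cap of 4).
Mixing does better — 4×L and 2×Y: price 34 ≤ 34, reach 4·9 + 2·11 = 58.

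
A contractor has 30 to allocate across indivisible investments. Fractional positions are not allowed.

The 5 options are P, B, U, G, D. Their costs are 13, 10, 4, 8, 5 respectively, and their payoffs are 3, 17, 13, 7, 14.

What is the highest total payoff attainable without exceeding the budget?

51

Allowing fractional choices, the relaxed optimum would be about 51.7, but investments are indivisible.
B + G + D: cost 10 + 8 + 5 = 23 ≤ 30, payoff 17 + 7 + 14 = 38.
B + U + D: cost 10 + 4 + 5 = 19 ≤ 30, payoff 17 + 13 + 14 = 44.
B + U + G + D: cost 10 + 4 + 8 + 5 = 27 ≤ 30, payoff 17 + 13 + 7 + 14 = 51.
Best is B, U, G, and D with total payoff 51.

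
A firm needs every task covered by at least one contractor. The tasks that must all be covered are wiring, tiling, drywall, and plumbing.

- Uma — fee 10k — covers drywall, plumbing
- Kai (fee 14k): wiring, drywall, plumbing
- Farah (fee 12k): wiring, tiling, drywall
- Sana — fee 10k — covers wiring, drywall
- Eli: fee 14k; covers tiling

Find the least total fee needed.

Choose Uma and Farah: together they cover wiring, tiling, drywall, plumbing — every task.
Total fee: 10 + 12 = 22.
No cover costs less than 22.

22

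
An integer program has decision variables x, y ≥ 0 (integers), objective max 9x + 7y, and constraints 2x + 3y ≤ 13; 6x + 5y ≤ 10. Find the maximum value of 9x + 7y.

14

The continuous relaxation peaks at (1.67, 0) with value 15.00; rounding to a feasible lattice point costs some objective.
(x,y)=(0,2): 2·0+3·2=6≤13, 6·0+5·2=10≤10, objective 14.
(x,y)=(1,0): 2·1+3·0=2≤13, 6·1+5·0=6≤10, objective 9.
No feasible integer point exceeds 14.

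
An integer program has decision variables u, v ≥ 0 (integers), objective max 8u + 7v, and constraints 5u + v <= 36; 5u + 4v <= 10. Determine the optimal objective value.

16

The continuous relaxation peaks at (0, 2.5) with value 17.50; rounding to a feasible lattice point costs some objective.
(u,v)=(2,0): 5·2+1·0=10≤36, 5·2+4·0=10≤10, objective 16.
(u,v)=(1,1): 5·1+1·1=6≤36, 5·1+4·1=9≤10, objective 15.
(u,v)=(0,2): 5·0+1·2=2≤36, 5·0+4·2=8≤10, objective 14.
No feasible integer point exceeds 16.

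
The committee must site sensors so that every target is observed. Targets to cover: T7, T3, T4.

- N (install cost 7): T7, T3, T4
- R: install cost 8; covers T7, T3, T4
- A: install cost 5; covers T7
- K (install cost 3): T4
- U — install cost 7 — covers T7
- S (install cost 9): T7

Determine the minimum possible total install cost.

This is a weighted set-cover instance.
N alone covers T7, T3, T4 — every target.
Total install cost: 7.
No cover costs less than 7.

7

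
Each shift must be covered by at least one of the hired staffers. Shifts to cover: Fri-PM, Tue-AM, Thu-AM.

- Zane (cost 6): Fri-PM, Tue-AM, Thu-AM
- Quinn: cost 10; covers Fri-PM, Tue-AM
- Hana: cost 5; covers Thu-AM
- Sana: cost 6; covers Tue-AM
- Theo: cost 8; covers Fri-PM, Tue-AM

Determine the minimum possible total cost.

6

Zane alone covers Fri-PM, Tue-AM, Thu-AM — every shift.
Total cost: 6.
No cover costs less than 6.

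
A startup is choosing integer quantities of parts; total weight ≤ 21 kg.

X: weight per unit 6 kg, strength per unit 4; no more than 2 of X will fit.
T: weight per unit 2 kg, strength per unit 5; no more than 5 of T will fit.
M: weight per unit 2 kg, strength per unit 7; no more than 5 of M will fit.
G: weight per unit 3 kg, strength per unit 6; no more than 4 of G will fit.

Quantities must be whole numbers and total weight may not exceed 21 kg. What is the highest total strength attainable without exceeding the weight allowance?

Take 4×T, 5×M, and 1×G: weight 21 ≤ 21, strength 4·5 + 5·7 + 1·6 = 61.
M has the best ratio (7/2) and is taken to its limit of 5; remaining capacity is filled optimally with the others.

61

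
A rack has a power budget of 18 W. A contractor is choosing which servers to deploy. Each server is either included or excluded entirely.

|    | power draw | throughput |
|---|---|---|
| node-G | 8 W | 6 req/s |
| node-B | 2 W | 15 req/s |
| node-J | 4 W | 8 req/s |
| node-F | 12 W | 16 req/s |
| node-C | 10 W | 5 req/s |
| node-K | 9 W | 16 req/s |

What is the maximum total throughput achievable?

node-B + node-J + node-F: power draw 2 + 4 + 12 = 18 ≤ 18, throughput 15 + 8 + 16 = 39.
node-B + node-J + node-K: power draw 2 + 4 + 9 = 15 ≤ 18, throughput 15 + 8 + 16 = 39.
node-B + node-K: power draw 2 + 9 = 11 ≤ 18, throughput 15 + 16 = 31.
The maximum throughput is 39; one optimal choice is node-B, node-J, and node-K.

39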